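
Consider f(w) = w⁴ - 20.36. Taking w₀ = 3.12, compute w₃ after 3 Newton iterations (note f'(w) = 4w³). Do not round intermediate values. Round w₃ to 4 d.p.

2.1284

w_0 = 3.120000: f = 74.398543, f' = 121.485312 → w_1 = 3.120000 - (74.398543)/(121.485312) = 2.507592
w_1 = 2.507592: f = 19.179183, f' = 63.071152 → w_2 = 2.507592 - (19.179183)/(63.071152) = 2.203504
w_2 = 2.203504: f = 3.215209, f' = 42.795850 → w_3 = 2.203504 - (3.215209)/(42.795850) = 2.128375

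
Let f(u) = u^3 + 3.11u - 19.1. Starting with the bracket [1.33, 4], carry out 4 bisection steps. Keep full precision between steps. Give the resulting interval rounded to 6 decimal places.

[2.164375, 2.331250]

f(1.330000) = -12.611063, f(4.000000) = 57.340000 (opposite signs)
step 1: m = 2.665000, f(m) = 8.115580 > 0 → root in [1.330000, 2.665000]
step 2: m = 1.997500, f(m) = -4.917738 < 0 → root in [1.997500, 2.665000]
step 3: m = 2.331250, f(m) = 0.819894 > 0 → root in [1.997500, 2.331250]
step 4: m = 2.164375, f(m) = -2.229738 < 0 → root in [2.164375, 2.331250]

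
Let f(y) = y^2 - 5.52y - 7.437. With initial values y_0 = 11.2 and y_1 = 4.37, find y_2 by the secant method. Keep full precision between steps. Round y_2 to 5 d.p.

f(y_0) = 56.179000, f(y_1) = -12.462500
y_2 = 4.370000 - (-12.462500)·(4.370000 - 11.200000)/(-12.462500 - (56.179000)) = 5.610050; f(y_2) = -6.931816

5.61005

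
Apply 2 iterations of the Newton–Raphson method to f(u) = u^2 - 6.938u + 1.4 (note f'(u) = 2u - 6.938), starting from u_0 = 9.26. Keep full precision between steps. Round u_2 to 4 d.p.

6.7700

Newton update: u ← u − f(u)/f'(u).
u_0 = 9.260000: f = 22.901720, f' = 11.582000 → u_1 = 9.260000 - (22.901720)/(11.582000) = 7.282645
u_1 = 7.282645: f = 3.909931, f' = 7.627291 → u_2 = 7.282645 - (3.909931)/(7.627291) = 6.770022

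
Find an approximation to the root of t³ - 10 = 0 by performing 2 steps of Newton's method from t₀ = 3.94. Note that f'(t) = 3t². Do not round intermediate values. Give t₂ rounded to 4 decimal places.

2.3071

Newton update: t ← t − f(t)/f'(t).
t_0 = 3.940000: f = 51.162984, f' = 46.570800 → t_1 = 3.940000 - (51.162984)/(46.570800) = 2.841393
t_1 = 2.841393: f = 12.940039, f' = 24.220551 → t_2 = 2.841393 - (12.940039)/(24.220551) = 2.307135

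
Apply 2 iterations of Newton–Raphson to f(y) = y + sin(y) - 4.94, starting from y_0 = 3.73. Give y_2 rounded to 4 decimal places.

2.9518

Newton update: y ← y − f(y)/f'(y).
f'(y) = 1 + cos(y)
y_0 = 3.730000: f = -1.765037, f' = 0.168174 → y_1 = 3.730000 - (-1.765037)/(0.168174) = 14.225284
y_1 = 14.225284: f = 10.281404, f' = 0.911997 → y_2 = 14.225284 - (10.281404)/(0.911997) = 2.951774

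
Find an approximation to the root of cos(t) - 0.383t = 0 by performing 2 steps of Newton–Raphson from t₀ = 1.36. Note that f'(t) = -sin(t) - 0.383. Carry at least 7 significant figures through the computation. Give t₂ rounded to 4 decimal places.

t_0 = 1.360000: f = -0.311641, f' = -1.360865 → t_1 = 1.360000 - (-0.311641)/(-1.360865) = 1.130998
t_1 = 1.130998: f = -0.007415, f' = -1.287837 → t_2 = 1.130998 - (-0.007415)/(-1.287837) = 1.125240

1.1252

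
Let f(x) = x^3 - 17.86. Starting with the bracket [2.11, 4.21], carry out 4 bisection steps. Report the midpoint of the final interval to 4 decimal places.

f(2.110000) = -8.466069, f(4.210000) = 56.758461 (opposite signs)
step 1: m = 3.160000, f(m) = 13.694496 > 0 → root in [2.110000, 3.160000]
step 2: m = 2.635000, f(m) = 0.435398 > 0 → root in [2.110000, 2.635000]
step 3: m = 2.372500, f(m) = -4.505776 < 0 → root in [2.372500, 2.635000]
step 4: m = 2.503750, f(m) = -2.164582 < 0 → root in [2.503750, 2.635000]
Midpoint of [2.503750, 2.635000] = 2.569375

2.5694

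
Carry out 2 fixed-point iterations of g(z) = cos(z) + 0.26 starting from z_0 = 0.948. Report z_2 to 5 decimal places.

0.92500

z_1 = g(0.948000) = 0.843309
z_2 = g(0.843309) = 0.924995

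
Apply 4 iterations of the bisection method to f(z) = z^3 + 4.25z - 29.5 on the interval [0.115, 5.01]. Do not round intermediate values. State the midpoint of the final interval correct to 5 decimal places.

2.71547

f(0.115000) = -29.009729, f(5.010000) = 117.544001 (opposite signs)
step 1: m = 2.562500, f(m) = -1.782959 < 0 → root in [2.562500, 5.010000]
step 2: m = 3.786250, f(m) = 40.870065 > 0 → root in [2.562500, 3.786250]
step 3: m = 3.174375, f(m) = 15.978181 > 0 → root in [2.562500, 3.174375]
step 4: m = 2.868437, f(m) = 6.292173 > 0 → root in [2.562500, 2.868437]
Midpoint of [2.562500, 2.868437] = 2.715469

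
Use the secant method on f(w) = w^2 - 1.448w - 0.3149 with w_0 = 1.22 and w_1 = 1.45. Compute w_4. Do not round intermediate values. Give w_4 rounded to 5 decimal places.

1.63976

Secant update: w_(k+1) = w_k − f(w_k)·(w_k − w_(k-1))/(f(w_k) − f(w_(k-1))).
f(w_0) = -0.593060, f(w_1) = -0.312000
w_2 = 1.450000 - (-0.312000)·(1.450000 - 1.220000)/(-0.312000 - (-0.593060)) = 1.705319; f(w_2) = 0.123911
w_3 = 1.705319 - (0.123911)·(1.705319 - 1.450000)/(0.123911 - (-0.312000)) = 1.632743; f(w_3) = -0.013263
w_4 = 1.632743 - (-0.013263)·(1.632743 - 1.705319)/(-0.013263 - (0.123911)) = 1.639760; f(w_4) = -0.000460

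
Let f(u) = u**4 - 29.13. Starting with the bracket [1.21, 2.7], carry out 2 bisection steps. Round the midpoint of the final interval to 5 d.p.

2.14125

f(1.210000) = -26.986411, f(2.700000) = 24.014100 (opposite signs)
step 1: m = 1.955000, f(m) = -14.522125 < 0 → root in [1.955000, 2.700000]
step 2: m = 2.327500, f(m) = 0.216665 > 0 → root in [1.955000, 2.327500]
Midpoint of [1.955000, 2.327500] = 2.141250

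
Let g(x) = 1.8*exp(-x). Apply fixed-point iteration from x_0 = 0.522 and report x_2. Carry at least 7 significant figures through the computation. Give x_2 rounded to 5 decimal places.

0.61865

x_1 = g(0.522000) = 1.067999
x_2 = g(1.067999) = 0.618652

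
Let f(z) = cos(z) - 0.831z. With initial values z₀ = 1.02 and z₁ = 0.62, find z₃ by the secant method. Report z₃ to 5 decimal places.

0.82094

f(z_0) = -0.324254, f(z_1) = 0.298658
z_2 = 0.620000 - (0.298658)·(0.620000 - 1.020000)/(0.298658 - (-0.324254)) = 0.811782; f(z_2) = 0.013616
z_3 = 0.811782 - (0.013616)·(0.811782 - 0.620000)/(0.013616 - (0.298658)) = 0.820943; f(z_3) = -0.000672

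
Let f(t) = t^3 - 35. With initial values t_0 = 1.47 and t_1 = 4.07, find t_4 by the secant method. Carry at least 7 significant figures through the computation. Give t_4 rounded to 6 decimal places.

3.292059

f(t_0) = -31.823477, f(t_1) = 32.419143
t_2 = 4.070000 - (32.419143)·(4.070000 - 1.470000)/(32.419143 - (-31.823477)) = 2.757946; f(t_2) = -14.022323
t_3 = 2.757946 - (-14.022323)·(2.757946 - 4.070000)/(-14.022323 - (32.419143)) = 3.154102; f(t_3) = -3.621868
t_4 = 3.154102 - (-3.621868)·(3.154102 - 2.757946)/(-3.621868 - (-14.022323)) = 3.292059; f(t_4) = 0.678205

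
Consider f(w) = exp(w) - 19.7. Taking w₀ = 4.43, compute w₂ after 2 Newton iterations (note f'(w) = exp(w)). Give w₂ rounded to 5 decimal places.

Newton update: w ← w − f(w)/f'(w).
w_0 = 4.430000: f = 64.231417, f' = 83.931417 → w_1 = 4.430000 - (64.231417)/(83.931417) = 3.664715
w_1 = 3.664715: f = 19.345024, f' = 39.045024 → w_2 = 3.664715 - (19.345024)/(39.045024) = 3.169261

3.16926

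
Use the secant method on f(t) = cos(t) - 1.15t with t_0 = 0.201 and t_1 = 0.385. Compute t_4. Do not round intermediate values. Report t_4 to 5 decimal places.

f(t_0) = 0.748717, f(t_1) = 0.484048
t_2 = 0.385000 - (0.484048)·(0.385000 - 0.201000)/(0.484048 - (0.748717)) = 0.721514; f(t_2) = -0.078935
t_3 = 0.721514 - (-0.078935)·(0.721514 - 0.385000)/(-0.078935 - (0.484048)) = 0.674332; f(t_3) = 0.005642
t_4 = 0.674332 - (0.005642)·(0.674332 - 0.721514)/(0.005642 - (-0.078935)) = 0.677480; f(t_4) = 0.000053

0.67748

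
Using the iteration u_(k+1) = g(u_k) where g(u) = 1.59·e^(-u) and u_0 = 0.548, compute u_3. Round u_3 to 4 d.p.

0.8433

u_1 = g(0.548000) = 0.919187
u_2 = g(0.919187) = 0.634161
u_3 = g(0.634161) = 0.843305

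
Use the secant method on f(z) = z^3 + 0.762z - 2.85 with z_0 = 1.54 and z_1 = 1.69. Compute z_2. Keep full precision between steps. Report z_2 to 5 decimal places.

1.31006

f(z_0) = 1.975744, f(z_1) = 3.264589
z_2 = 1.690000 - (3.264589)·(1.690000 - 1.540000)/(3.264589 - (1.975744)) = 1.310056; f(z_2) = 0.396645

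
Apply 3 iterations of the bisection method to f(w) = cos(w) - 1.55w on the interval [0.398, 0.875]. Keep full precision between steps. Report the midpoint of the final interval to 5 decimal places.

f(0.398000) = 0.304938, f(0.875000) = -0.715253 (opposite signs)
step 1: m = 0.636500, f(m) = -0.182394 < 0 → root in [0.398000, 0.636500]
step 2: m = 0.517250, f(m) = 0.067445 > 0 → root in [0.517250, 0.636500]
step 3: m = 0.576875, f(m) = -0.055985 < 0 → root in [0.517250, 0.576875]
Midpoint of [0.517250, 0.576875] = 0.547063

0.54706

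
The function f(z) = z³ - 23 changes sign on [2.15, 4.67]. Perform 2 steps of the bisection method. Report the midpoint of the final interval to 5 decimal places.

3.09500

f(2.150000) = -13.061625, f(4.670000) = 78.847563 (opposite signs)
step 1: m = 3.410000, f(m) = 16.651821 > 0 → root in [2.150000, 3.410000]
step 2: m = 2.780000, f(m) = -1.515048 < 0 → root in [2.780000, 3.410000]
Midpoint of [2.780000, 3.410000] = 3.095000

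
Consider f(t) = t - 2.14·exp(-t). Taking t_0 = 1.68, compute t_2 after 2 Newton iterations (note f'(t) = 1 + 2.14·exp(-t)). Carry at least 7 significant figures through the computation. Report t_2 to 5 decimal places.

Newton update: t ← t − f(t)/f'(t).
t_0 = 1.680000: f = 1.281160, f' = 1.398840 → t_1 = 1.680000 - (1.281160)/(1.398840) = 0.764127
t_1 = 0.764127: f = -0.232557, f' = 1.996684 → t_2 = 0.764127 - (-0.232557)/(1.996684) = 0.880599

0.88060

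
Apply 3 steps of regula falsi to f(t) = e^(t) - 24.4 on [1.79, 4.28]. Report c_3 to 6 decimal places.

f(1.790000) = -18.410548, f(4.280000) = 47.840440
step 1: c = 2.481948, f(c) = -12.435447 < 0 → new bracket [2.481948, 4.280000]
step 2: c = 2.852902, f(c) = -7.061971 < 0 → new bracket [2.852902, 4.280000]
step 3: c = 3.036467, f(c) = -3.568493 < 0 → new bracket [3.036467, 4.280000]

3.036467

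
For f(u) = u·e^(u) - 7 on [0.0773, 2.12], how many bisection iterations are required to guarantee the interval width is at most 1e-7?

25

Initial width b − a = 2.12 − 0.0773 = 2.042700.
After n steps the width is (b−a)/2^n; need (b−a)/2^n ≤ 1e-7.
So n ≥ log₂(2.042700/1e-7) = log₂(20427000.0000) ≈ 24.2840.
Hence n = 25.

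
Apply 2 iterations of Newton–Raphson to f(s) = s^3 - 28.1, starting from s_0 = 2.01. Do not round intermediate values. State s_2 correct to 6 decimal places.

3.138787

Newton update: s ← s − f(s)/f'(s).
f'(s) = 3s^2
s_0 = 2.010000: f = -19.979399, f' = 12.120300 → s_1 = 2.010000 - (-19.979399)/(12.120300) = 3.658424
s_1 = 3.658424: f = 20.864607, f' = 40.152209 → s_2 = 3.658424 - (20.864607)/(40.152209) = 3.138787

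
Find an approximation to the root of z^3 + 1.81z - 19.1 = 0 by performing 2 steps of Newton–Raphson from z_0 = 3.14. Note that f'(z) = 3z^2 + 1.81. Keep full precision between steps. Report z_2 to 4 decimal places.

z_0 = 3.140000: f = 17.542544, f' = 31.388800 → z_1 = 3.140000 - (17.542544)/(31.388800) = 2.581121
z_1 = 2.581121: f = 2.767734, f' = 21.796555 → z_2 = 2.581121 - (2.767734)/(21.796555) = 2.454141

2.4541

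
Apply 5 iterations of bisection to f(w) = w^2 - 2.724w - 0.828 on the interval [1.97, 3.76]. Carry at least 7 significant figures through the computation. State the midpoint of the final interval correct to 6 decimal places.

f(1.970000) = -2.313380, f(3.760000) = 3.067360 (opposite signs)
step 1: m = 2.865000, f(m) = -0.424035 < 0 → root in [2.865000, 3.760000]
step 2: m = 3.312500, f(m) = 1.121406 > 0 → root in [2.865000, 3.312500]
step 3: m = 3.088750, f(m) = 0.298622 > 0 → root in [2.865000, 3.088750]
step 4: m = 2.976875, f(m) = -0.075223 < 0 → root in [2.976875, 3.088750]
step 5: m = 3.032812, f(m) = 0.108570 > 0 → root in [2.976875, 3.032812]
Midpoint of [2.976875, 3.032812] = 3.004844

3.004844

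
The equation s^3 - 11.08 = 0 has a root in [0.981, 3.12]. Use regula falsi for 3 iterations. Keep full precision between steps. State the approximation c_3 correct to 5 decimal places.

2.17153

f(0.981000) = -10.135924, f(3.120000) = 19.291328
step 1: c = 1.717757, f(c) = -6.011431 < 0 → new bracket [1.717757, 3.120000]
step 2: c = 2.050902, f(c) = -2.453496 < 0 → new bracket [2.050902, 3.120000]
step 3: c = 2.171530, f(c) = -0.840060 < 0 → new bracket [2.171530, 3.120000]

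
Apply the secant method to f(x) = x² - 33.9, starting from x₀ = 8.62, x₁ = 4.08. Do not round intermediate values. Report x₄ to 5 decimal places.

5.81999

f(x_0) = 40.404400, f(x_1) = -17.253600
x_2 = 4.080000 - (-17.253600)·(4.080000 - 8.620000)/(-17.253600 - (40.404400)) = 5.438551; f(x_2) = -4.322161
x_3 = 5.438551 - (-4.322161)·(5.438551 - 4.080000)/(-4.322161 - (-17.253600)) = 5.892629; f(x_3) = 0.823074
x_4 = 5.892629 - (0.823074)·(5.892629 - 5.438551)/(0.823074 - (-4.322161)) = 5.819991; f(x_4) = -0.027707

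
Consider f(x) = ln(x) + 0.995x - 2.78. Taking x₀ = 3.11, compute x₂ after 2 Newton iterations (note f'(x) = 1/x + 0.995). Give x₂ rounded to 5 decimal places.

x_0 = 3.110000: f = 1.449073, f' = 1.316543 → x_1 = 3.110000 - (1.449073)/(1.316543) = 2.009335
x_1 = 2.009335: f = -0.082907, f' = 1.492677 → x_2 = 2.009335 - (-0.082907)/(1.492677) = 2.064878

2.06488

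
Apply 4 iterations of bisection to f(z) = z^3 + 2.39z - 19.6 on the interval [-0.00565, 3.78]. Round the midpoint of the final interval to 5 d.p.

2.47868

f(-0.005650) = -19.613504, f(3.780000) = 43.444352 (opposite signs)
step 1: m = 1.887175, f(m) = -8.368611 < 0 → root in [1.887175, 3.780000]
step 2: m = 2.833587, f(m) = 9.923766 > 0 → root in [1.887175, 2.833587]
step 3: m = 2.360381, f(m) = -0.808062 < 0 → root in [2.360381, 2.833587]
step 4: m = 2.596984, f(m) = 4.121707 > 0 → root in [2.360381, 2.596984]
Midpoint of [2.360381, 2.596984] = 2.478683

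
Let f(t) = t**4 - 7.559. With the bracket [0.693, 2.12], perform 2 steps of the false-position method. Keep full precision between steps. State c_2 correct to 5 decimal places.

f(0.693000) = -7.328361, f(2.120000) = 12.640631
step 1: c = 1.216690, f(c) = -5.367606 < 0 → new bracket [1.216690, 2.120000]
step 2: c = 1.485934, f(c) = -2.683731 < 0 → new bracket [1.485934, 2.120000]

1.48593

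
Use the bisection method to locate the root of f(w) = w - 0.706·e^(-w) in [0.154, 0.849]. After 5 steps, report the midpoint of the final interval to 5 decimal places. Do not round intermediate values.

f(0.154000) = -0.451234, f(0.849000) = 0.546943 (opposite signs)
step 1: m = 0.501500, f(m) = 0.073931 > 0 → root in [0.154000, 0.501500]
step 2: m = 0.327750, f(m) = -0.180953 < 0 → root in [0.327750, 0.501500]
step 3: m = 0.414625, f(m) = -0.051750 < 0 → root in [0.414625, 0.501500]
step 4: m = 0.458062, f(m) = 0.011512 > 0 → root in [0.414625, 0.458062]
step 5: m = 0.436344, f(m) = -0.020011 < 0 → root in [0.436344, 0.458062]
Midpoint of [0.436344, 0.458062] = 0.447203

0.44720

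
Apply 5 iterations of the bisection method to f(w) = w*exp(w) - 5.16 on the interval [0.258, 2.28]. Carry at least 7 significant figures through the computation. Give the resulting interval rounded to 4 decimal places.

[1.3322, 1.3954]

f(0.258000) = -4.826061, f(2.280000) = 17.130831 (opposite signs)
step 1: m = 1.269000, f(m) = -0.645795 < 0 → root in [1.269000, 2.280000]
step 2: m = 1.774500, f(m) = 5.304815 > 0 → root in [1.269000, 1.774500]
step 3: m = 1.521750, f(m) = 1.809970 > 0 → root in [1.269000, 1.521750]
step 4: m = 1.395375, f(m) = 0.472414 > 0 → root in [1.269000, 1.395375]
step 5: m = 1.332187, f(m) = -0.111911 < 0 → root in [1.332187, 1.395375]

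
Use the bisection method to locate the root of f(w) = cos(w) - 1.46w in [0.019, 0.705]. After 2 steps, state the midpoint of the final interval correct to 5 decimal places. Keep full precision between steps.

f(0.019000) = 0.972080, f(0.705000) = -0.267688 (opposite signs)
step 1: m = 0.362000, f(m) = 0.406670 > 0 → root in [0.362000, 0.705000]
step 2: m = 0.533500, f(m) = 0.082122 > 0 → root in [0.533500, 0.705000]
Midpoint of [0.533500, 0.705000] = 0.619250

0.61925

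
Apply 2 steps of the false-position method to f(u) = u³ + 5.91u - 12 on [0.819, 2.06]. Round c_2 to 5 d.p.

1.45527

False-position update: c = (a·f(b) − b·f(a))/(f(b) − f(a)); replace the endpoint whose sign matches f(c).
f(0.819000) = -6.610357, f(2.060000) = 8.916416
step 1: c = 1.347342, f(c) = -1.591333 < 0 → new bracket [1.347342, 2.060000]
step 2: c = 1.455270, f(c) = -0.317368 < 0 → new bracket [1.455270, 2.060000]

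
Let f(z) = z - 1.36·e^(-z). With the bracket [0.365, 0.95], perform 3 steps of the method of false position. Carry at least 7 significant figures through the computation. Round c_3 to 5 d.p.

f(0.365000) = -0.579107, f(0.950000) = 0.424032
step 1: c = 0.702718, f(c) = 0.029194 > 0 → new bracket [0.365000, 0.702718]
step 2: c = 0.686509, f(c) = 0.001981 > 0 → new bracket [0.365000, 0.686509]
step 3: c = 0.685414, f(c) = 0.000134 > 0 → new bracket [0.365000, 0.685414]

0.68541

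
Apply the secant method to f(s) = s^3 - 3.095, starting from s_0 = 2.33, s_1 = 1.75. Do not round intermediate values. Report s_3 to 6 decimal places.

1.476331

f(s_0) = 9.554337, f(s_1) = 2.264375
s_2 = 1.750000 - (2.264375)·(1.750000 - 2.330000)/(2.264375 - (9.554337)) = 1.569843; f(s_2) = 0.773732
s_3 = 1.569843 - (0.773732)·(1.569843 - 1.750000)/(0.773732 - (2.264375)) = 1.476331; f(s_3) = 0.122741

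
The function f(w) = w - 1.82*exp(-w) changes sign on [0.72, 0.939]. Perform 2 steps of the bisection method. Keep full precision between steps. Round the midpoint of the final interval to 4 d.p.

f(0.720000) = -0.165889, f(0.939000) = 0.227346 (opposite signs)
step 1: m = 0.829500, f(m) = 0.035493 > 0 → root in [0.720000, 0.829500]
step 2: m = 0.774750, f(m) = -0.063941 < 0 → root in [0.774750, 0.829500]
Midpoint of [0.774750, 0.829500] = 0.802125

0.8021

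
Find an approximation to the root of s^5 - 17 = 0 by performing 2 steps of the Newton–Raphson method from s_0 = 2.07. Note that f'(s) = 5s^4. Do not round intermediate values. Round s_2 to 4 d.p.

1.7688

s_0 = 2.070000: f = 21.005962, f' = 91.801840 → s_1 = 2.070000 - (21.005962)/(91.801840) = 1.841181
s_1 = 1.841181: f = 4.158408, f' = 57.458779 → s_2 = 1.841181 - (4.158408)/(57.458779) = 1.768809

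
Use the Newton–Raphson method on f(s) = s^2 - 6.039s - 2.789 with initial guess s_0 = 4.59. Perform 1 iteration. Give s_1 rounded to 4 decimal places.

f'(s) = 2s - 6.039
s_0 = 4.590000: f = -9.439910, f' = 3.141000 → s_1 = 4.590000 - (-9.439910)/(3.141000) = 7.595384

7.5954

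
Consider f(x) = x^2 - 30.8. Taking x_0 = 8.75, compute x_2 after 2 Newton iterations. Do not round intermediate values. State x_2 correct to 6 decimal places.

5.577687

Newton update: x ← x − f(x)/f'(x).
f'(x) = 2x
x_0 = 8.750000: f = 45.762500, f' = 17.500000 → x_1 = 8.750000 - (45.762500)/(17.500000) = 6.135000
x_1 = 6.135000: f = 6.838225, f' = 12.270000 → x_2 = 6.135000 - (6.838225)/(12.270000) = 5.577687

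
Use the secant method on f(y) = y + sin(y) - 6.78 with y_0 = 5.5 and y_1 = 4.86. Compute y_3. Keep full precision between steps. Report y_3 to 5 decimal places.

6.50565

f(y_0) = -1.985540, f(y_1) = -2.909125
y_2 = 4.860000 - (-2.909125)·(4.860000 - 5.500000)/(-2.909125 - (-1.985540)) = 6.875884; f(y_2) = 0.654486
y_3 = 6.875884 - (0.654486)·(6.875884 - 4.860000)/(0.654486 - (-2.909125)) = 6.505651; f(y_3) = -0.053714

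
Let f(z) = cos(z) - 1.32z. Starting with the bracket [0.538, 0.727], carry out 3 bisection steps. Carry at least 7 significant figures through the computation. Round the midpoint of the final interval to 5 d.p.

f(0.538000) = 0.148575, f(0.727000) = -0.212468 (opposite signs)
step 1: m = 0.632500, f(m) = -0.028348 < 0 → root in [0.538000, 0.632500]
step 2: m = 0.585250, f(m) = 0.061044 > 0 → root in [0.585250, 0.632500]
step 3: m = 0.608875, f(m) = 0.016577 > 0 → root in [0.608875, 0.632500]
Midpoint of [0.608875, 0.632500] = 0.620688

0.62069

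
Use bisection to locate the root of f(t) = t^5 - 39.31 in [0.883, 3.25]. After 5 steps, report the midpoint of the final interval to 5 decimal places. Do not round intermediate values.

2.10348

f(0.883000) = -38.773211, f(3.250000) = 323.280820 (opposite signs)
step 1: m = 2.066500, f(m) = -1.624260 < 0 → root in [2.066500, 3.250000]
step 2: m = 2.658250, f(m) = 93.423062 > 0 → root in [2.066500, 2.658250]
step 3: m = 2.362375, f(m) = 34.267358 > 0 → root in [2.066500, 2.362375]
step 4: m = 2.214437, f(m) = 13.939696 > 0 → root in [2.066500, 2.214437]
step 5: m = 2.140469, f(m) = 5.620832 > 0 → root in [2.066500, 2.140469]
Midpoint of [2.066500, 2.140469] = 2.103484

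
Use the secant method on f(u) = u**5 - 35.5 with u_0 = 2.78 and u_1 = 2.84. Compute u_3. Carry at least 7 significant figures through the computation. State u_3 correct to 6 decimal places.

f(u_0) = 130.544303, f(u_1) = 149.253086
u_2 = 2.840000 - (149.253086)·(2.840000 - 2.780000)/(149.253086 - (130.544303)) = 2.361338; f(u_2) = 37.915995
u_3 = 2.361338 - (37.915995)·(2.361338 - 2.840000)/(37.915995 - (149.253086)) = 2.198329; f(u_3) = 15.840882

2.198329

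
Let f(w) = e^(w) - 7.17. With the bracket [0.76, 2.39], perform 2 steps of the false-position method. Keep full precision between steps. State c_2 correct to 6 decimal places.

f(0.760000) = -5.031724, f(2.390000) = 3.743494
step 1: c = 1.694645, f(c) = -1.725289 < 0 → new bracket [1.694645, 2.390000]
step 2: c = 1.914015, f(c) = -0.389743 < 0 → new bracket [1.914015, 2.390000]

1.914015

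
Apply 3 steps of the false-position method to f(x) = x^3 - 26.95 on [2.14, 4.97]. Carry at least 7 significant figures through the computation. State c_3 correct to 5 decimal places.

2.90577

False-position update: c = (a·f(b) − b·f(a))/(f(b) − f(a)); replace the endpoint whose sign matches f(c).
f(2.140000) = -17.149656, f(4.970000) = 95.813473
step 1: c = 2.569640, f(c) = -9.982531 < 0 → new bracket [2.569640, 4.970000]
step 2: c = 2.796130, f(c) = -5.088903 < 0 → new bracket [2.796130, 4.970000]
step 3: c = 2.905767, f(c) = -2.415221 < 0 → new bracket [2.905767, 4.970000]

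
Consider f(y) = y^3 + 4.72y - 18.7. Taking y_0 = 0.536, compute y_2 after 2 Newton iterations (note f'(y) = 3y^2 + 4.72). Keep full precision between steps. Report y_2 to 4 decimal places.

y_0 = 0.536000: f = -16.016089, f' = 5.581888 → y_1 = 0.536000 - (-16.016089)/(5.581888) = 3.405296
y_1 = 3.405296: f = 36.860952, f' = 39.508124 → y_2 = 3.405296 - (36.860952)/(39.508124) = 2.472299

2.4723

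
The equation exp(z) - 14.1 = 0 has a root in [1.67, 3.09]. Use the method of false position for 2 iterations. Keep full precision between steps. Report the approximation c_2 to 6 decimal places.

2.597935

False-position update: c = (a·f(b) − b·f(a))/(f(b) − f(a)); replace the endpoint whose sign matches f(c).
f(1.670000) = -8.787832, f(3.090000) = 7.877078
step 1: c = 2.418802, f(c) = -2.867603 < 0 → new bracket [2.418802, 3.090000]
step 2: c = 2.597935, f(c) = -0.664031 < 0 → new bracket [2.597935, 3.090000]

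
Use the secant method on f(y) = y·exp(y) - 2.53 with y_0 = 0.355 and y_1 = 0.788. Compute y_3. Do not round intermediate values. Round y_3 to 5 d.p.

0.95020

f(y_0) = -2.023706, f(y_1) = -0.797193
y_2 = 0.788000 - (-0.797193)·(0.788000 - 0.355000)/(-0.797193 - (-2.023706)) = 1.069436; f(y_2) = 0.586051
y_3 = 1.069436 - (0.586051)·(1.069436 - 0.788000)/(0.586051 - (-0.797193)) = 0.950197; f(y_3) = -0.072581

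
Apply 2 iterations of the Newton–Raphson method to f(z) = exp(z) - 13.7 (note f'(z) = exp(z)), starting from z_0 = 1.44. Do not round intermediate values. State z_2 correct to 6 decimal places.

3.029429

Newton update: z ← z − f(z)/f'(z).
z_0 = 1.440000: f = -9.479304, f' = 4.220696 → z_1 = 1.440000 - (-9.479304)/(4.220696) = 3.685910
z_1 = 3.685910: f = 26.181410, f' = 39.881410 → z_2 = 3.685910 - (26.181410)/(39.881410) = 3.029429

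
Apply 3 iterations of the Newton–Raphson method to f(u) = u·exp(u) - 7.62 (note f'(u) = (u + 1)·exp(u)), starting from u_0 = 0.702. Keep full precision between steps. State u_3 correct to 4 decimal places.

1.6646

u_0 = 0.702000: f = -6.203515, f' = 3.434269 → u_1 = 0.702000 - (-6.203515)/(3.434269) = 2.508357
u_1 = 2.508357: f = 23.194488, f' = 43.099217 → u_2 = 2.508357 - (23.194488)/(43.099217) = 1.970192
u_2 = 1.970192: f = 6.510324, f' = 21.302377 → u_3 = 1.970192 - (6.510324)/(21.302377) = 1.664577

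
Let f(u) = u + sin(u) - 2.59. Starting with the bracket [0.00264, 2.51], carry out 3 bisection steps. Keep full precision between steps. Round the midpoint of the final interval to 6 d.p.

1.726450

f(0.002640) = -2.584720, f(2.510000) = 0.510431 (opposite signs)
step 1: m = 1.256320, f(m) = -0.382722 < 0 → root in [1.256320, 2.510000]
step 2: m = 1.883160, f(m) = 0.244770 > 0 → root in [1.256320, 1.883160]
step 3: m = 1.569740, f(m) = -0.020261 < 0 → root in [1.569740, 1.883160]
Midpoint of [1.569740, 1.883160] = 1.726450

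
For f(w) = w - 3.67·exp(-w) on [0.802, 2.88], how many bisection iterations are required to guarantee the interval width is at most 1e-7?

25

Initial width b − a = 2.88 − 0.802 = 2.078000.
After n steps the width is (b−a)/2^n; need (b−a)/2^n ≤ 1e-7.
So n ≥ log₂(2.078000/1e-7) = log₂(20780000.0000) ≈ 24.3087.
Hence n = 25.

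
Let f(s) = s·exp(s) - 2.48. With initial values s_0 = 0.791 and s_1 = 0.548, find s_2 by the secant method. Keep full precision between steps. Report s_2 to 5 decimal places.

1.01529

f(s_0) = -0.735370, f(s_1) = -1.532075
s_2 = 0.548000 - (-1.532075)·(0.548000 - 0.791000)/(-1.532075 - (-0.735370)) = 1.015292; f(s_2) = 0.322379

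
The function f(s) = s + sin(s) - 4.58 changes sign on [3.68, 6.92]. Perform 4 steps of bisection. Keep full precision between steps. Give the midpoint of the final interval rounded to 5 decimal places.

f(3.680000) = -1.412769, f(6.920000) = 2.934637 (opposite signs)
step 1: m = 5.300000, f(m) = -0.112267 < 0 → root in [5.300000, 6.920000]
step 2: m = 6.110000, f(m) = 1.357679 > 0 → root in [5.300000, 6.110000]
step 3: m = 5.705000, f(m) = 0.578495 > 0 → root in [5.300000, 5.705000]
step 4: m = 5.502500, f(m) = 0.218734 > 0 → root in [5.300000, 5.502500]
Midpoint of [5.300000, 5.502500] = 5.401250

5.40125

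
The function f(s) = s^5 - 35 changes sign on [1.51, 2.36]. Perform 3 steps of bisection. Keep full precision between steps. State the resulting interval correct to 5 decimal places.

f(1.510000) = -27.149727, f(2.360000) = 38.208248 (opposite signs)
step 1: m = 1.935000, f(m) = -7.872808 < 0 → root in [1.935000, 2.360000]
step 2: m = 2.147500, f(m) = 10.673665 > 0 → root in [1.935000, 2.147500]
step 3: m = 2.041250, f(m) = 0.438962 > 0 → root in [1.935000, 2.041250]

[1.93500, 2.04125]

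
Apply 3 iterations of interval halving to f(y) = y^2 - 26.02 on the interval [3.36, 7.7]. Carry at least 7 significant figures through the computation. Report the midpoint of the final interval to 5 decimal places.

f(3.360000) = -14.730400, f(7.700000) = 33.270000 (opposite signs)
step 1: m = 5.530000, f(m) = 4.560900 > 0 → root in [3.360000, 5.530000]
step 2: m = 4.445000, f(m) = -6.261975 < 0 → root in [4.445000, 5.530000]
step 3: m = 4.987500, f(m) = -1.144844 < 0 → root in [4.987500, 5.530000]
Midpoint of [4.987500, 5.530000] = 5.258750

5.25875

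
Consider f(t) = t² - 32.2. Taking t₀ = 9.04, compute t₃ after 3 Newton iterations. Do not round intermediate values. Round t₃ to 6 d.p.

5.674589

Newton update: t ← t − f(t)/f'(t).
f'(t) = 2t
t_0 = 9.040000: f = 49.521600, f' = 18.080000 → t_1 = 9.040000 - (49.521600)/(18.080000) = 6.300973
t_1 = 6.300973: f = 7.502266, f' = 12.601947 → t_2 = 6.300973 - (7.502266)/(12.601947) = 5.705647
t_2 = 5.705647: f = 0.354413, f' = 11.411295 → t_3 = 5.705647 - (0.354413)/(11.411295) = 5.674589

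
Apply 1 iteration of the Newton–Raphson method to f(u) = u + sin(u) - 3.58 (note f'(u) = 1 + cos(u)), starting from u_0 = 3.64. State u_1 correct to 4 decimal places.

Newton update: u ← u − f(u)/f'(u).
u_0 = 3.640000: f = -0.418027, f' = 0.121655 → u_1 = 3.640000 - (-0.418027)/(0.121655) = 7.076170

7.0762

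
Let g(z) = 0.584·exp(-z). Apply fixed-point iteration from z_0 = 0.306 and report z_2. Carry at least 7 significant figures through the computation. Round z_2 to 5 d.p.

z_1 = g(0.306000) = 0.430050
z_2 = g(0.430050) = 0.379878

0.37988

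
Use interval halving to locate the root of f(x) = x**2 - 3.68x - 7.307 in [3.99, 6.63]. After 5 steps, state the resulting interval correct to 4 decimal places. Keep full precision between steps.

[5.0625, 5.1450]

f(3.990000) = -6.070100, f(6.630000) = 12.251500 (opposite signs)
step 1: m = 5.310000, f(m) = 1.348300 > 0 → root in [3.990000, 5.310000]
step 2: m = 4.650000, f(m) = -2.796500 < 0 → root in [4.650000, 5.310000]
step 3: m = 4.980000, f(m) = -0.833000 < 0 → root in [4.980000, 5.310000]
step 4: m = 5.145000, f(m) = 0.230425 > 0 → root in [4.980000, 5.145000]
step 5: m = 5.062500, f(m) = -0.308094 < 0 → root in [5.062500, 5.145000]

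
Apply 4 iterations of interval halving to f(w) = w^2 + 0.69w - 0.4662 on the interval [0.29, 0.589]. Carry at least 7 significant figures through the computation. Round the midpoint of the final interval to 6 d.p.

f(0.290000) = -0.182000, f(0.589000) = 0.287131 (opposite signs)
step 1: m = 0.439500, f(m) = 0.030215 > 0 → root in [0.290000, 0.439500]
step 2: m = 0.364750, f(m) = -0.081480 < 0 → root in [0.364750, 0.439500]
step 3: m = 0.402125, f(m) = -0.027029 < 0 → root in [0.402125, 0.439500]
step 4: m = 0.420813, f(m) = 0.001244 > 0 → root in [0.402125, 0.420813]
Midpoint of [0.402125, 0.420813] = 0.411469

0.411469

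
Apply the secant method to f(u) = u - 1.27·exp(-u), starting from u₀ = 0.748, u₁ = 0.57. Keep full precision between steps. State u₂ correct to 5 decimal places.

0.65940

f(u_0) = 0.146893, f(u_1) = -0.148217
u_2 = 0.570000 - (-0.148217)·(0.570000 - 0.748000)/(-0.148217 - (0.146893)) = 0.659399; f(u_2) = 0.002604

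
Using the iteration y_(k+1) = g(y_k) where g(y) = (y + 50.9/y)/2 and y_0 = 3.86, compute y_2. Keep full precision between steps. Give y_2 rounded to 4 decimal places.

7.2476

y_1 = g(3.860000) = 8.523264
y_2 = g(8.523264) = 7.247577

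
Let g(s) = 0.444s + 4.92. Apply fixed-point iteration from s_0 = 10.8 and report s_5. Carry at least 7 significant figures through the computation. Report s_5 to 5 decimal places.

8.88259

s_1 = g(10.800000) = 9.715200
s_2 = g(9.715200) = 9.233549
s_3 = g(9.233549) = 9.019696
s_4 = g(9.019696) = 8.924745
s_5 = g(8.924745) = 8.882587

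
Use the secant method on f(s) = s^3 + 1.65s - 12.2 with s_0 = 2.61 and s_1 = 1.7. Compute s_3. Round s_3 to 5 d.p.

Secant update: s_(k+1) = s_k − f(s_k)·(s_k − s_(k-1))/(f(s_k) − f(s_(k-1))).
f(s_0) = 9.886081, f(s_1) = -4.482000
s_2 = 1.700000 - (-4.482000)·(1.700000 - 2.610000)/(-4.482000 - (9.886081)) = 1.983867; f(s_2) = -1.118662
s_3 = 1.983867 - (-1.118662)·(1.983867 - 1.700000)/(-1.118662 - (-4.482000)) = 2.078282; f(s_3) = 0.205799

2.07828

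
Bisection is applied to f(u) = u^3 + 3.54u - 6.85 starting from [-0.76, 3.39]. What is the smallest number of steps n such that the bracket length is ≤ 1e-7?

Initial width b − a = 3.39 − -0.76 = 4.150000.
After n steps the width is (b−a)/2^n; need (b−a)/2^n ≤ 1e-7.
So n ≥ log₂(4.150000/1e-7) = log₂(41500000.0000) ≈ 25.3066.
Hence n = 26.

26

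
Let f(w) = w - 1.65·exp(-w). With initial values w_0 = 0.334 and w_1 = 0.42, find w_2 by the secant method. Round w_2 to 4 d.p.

f(w_0) = -0.847489, f(w_1) = -0.664127
w_2 = 0.420000 - (-0.664127)·(0.420000 - 0.334000)/(-0.664127 - (-0.847489)) = 0.731488; f(w_2) = -0.062479

0.7315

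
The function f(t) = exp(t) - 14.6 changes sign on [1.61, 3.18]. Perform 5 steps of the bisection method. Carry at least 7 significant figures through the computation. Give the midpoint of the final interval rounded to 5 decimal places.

f(1.610000) = -9.597189, f(3.180000) = 9.446754 (opposite signs)
step 1: m = 2.395000, f(m) = -3.631802 < 0 → root in [2.395000, 3.180000]
step 2: m = 2.787500, f(m) = 1.640368 > 0 → root in [2.395000, 2.787500]
step 3: m = 2.591250, f(m) = -1.253556 < 0 → root in [2.591250, 2.787500]
step 4: m = 2.689375, f(m) = 0.122471 > 0 → root in [2.591250, 2.689375]
step 5: m = 2.640313, f(m) = -0.582417 < 0 → root in [2.640313, 2.689375]
Midpoint of [2.640313, 2.689375] = 2.664844

2.66484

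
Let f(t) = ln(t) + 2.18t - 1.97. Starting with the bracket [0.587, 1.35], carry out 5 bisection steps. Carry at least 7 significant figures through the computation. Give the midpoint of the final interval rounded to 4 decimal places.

f(0.587000) = -1.223070, f(1.350000) = 1.273105 (opposite signs)
step 1: m = 0.968500, f(m) = 0.109323 > 0 → root in [0.587000, 0.968500]
step 2: m = 0.777750, f(m) = -0.525855 < 0 → root in [0.777750, 0.968500]
step 3: m = 0.873125, f(m) = -0.202264 < 0 → root in [0.873125, 0.968500]
step 4: m = 0.920813, f(m) = -0.045128 < 0 → root in [0.920813, 0.968500]
step 5: m = 0.944656, f(m) = 0.032416 > 0 → root in [0.920813, 0.944656]
Midpoint of [0.920813, 0.944656] = 0.932734

0.9327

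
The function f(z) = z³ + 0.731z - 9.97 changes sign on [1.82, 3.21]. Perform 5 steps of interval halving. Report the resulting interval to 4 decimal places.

[2.0372, 2.0806]

f(1.820000) = -2.611012, f(3.210000) = 25.452671 (opposite signs)
step 1: m = 2.515000, f(m) = 7.776406 > 0 → root in [1.820000, 2.515000]
step 2: m = 2.167500, f(m) = 1.797479 > 0 → root in [1.820000, 2.167500]
step 3: m = 1.993750, f(m) = -0.587335 < 0 → root in [1.993750, 2.167500]
step 4: m = 2.080625, f(m) = 0.557963 > 0 → root in [1.993750, 2.080625]
step 5: m = 2.037187, f(m) = -0.026217 < 0 → root in [2.037187, 2.080625]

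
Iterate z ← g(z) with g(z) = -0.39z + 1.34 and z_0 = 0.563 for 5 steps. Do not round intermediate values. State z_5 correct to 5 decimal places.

z_1 = g(0.563000) = 1.120430
z_2 = g(1.120430) = 0.903032
z_3 = g(0.903032) = 0.987817
z_4 = g(0.987817) = 0.954751
z_5 = g(0.954751) = 0.967647

0.96765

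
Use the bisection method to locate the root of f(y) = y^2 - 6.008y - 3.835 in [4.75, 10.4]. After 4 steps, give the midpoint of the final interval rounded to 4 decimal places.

f(4.750000) = -9.810500, f(10.400000) = 41.841800 (opposite signs)
step 1: m = 7.575000, f(m) = 8.035025 > 0 → root in [4.750000, 7.575000]
step 2: m = 6.162500, f(m) = -2.882894 < 0 → root in [6.162500, 7.575000]
step 3: m = 6.868750, f(m) = 2.077277 > 0 → root in [6.162500, 6.868750]
step 4: m = 6.515625, f(m) = -0.527506 < 0 → root in [6.515625, 6.868750]
Midpoint of [6.515625, 6.868750] = 6.692188

6.6922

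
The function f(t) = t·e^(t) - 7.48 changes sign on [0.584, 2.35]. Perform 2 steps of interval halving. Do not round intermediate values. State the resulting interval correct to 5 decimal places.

[1.46700, 1.90850]

f(0.584000) = -6.432773, f(2.350000) = 17.161089 (opposite signs)
step 1: m = 1.467000, f(m) = -1.118784 < 0 → root in [1.467000, 2.350000]
step 2: m = 1.908500, f(m) = 5.388952 > 0 → root in [1.467000, 1.908500]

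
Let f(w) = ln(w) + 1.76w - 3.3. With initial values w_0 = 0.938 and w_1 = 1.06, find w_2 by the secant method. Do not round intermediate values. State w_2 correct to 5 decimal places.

1.55819

f(w_0) = -1.713125, f(w_1) = -1.376131
w_2 = 1.060000 - (-1.376131)·(1.060000 - 0.938000)/(-1.376131 - (-1.713125)) = 1.558192; f(w_2) = -0.114055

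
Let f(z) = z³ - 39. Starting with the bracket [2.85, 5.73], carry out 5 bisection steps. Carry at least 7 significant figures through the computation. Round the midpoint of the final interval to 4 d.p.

f(2.850000) = -15.850875, f(5.730000) = 149.132517 (opposite signs)
step 1: m = 4.290000, f(m) = 39.953589 > 0 → root in [2.850000, 4.290000]
step 2: m = 3.570000, f(m) = 6.499293 > 0 → root in [2.850000, 3.570000]
step 3: m = 3.210000, f(m) = -5.923839 < 0 → root in [3.210000, 3.570000]
step 4: m = 3.390000, f(m) = -0.041781 < 0 → root in [3.390000, 3.570000]
step 5: m = 3.480000, f(m) = 3.144192 > 0 → root in [3.390000, 3.480000]
Midpoint of [3.390000, 3.480000] = 3.435000

3.4350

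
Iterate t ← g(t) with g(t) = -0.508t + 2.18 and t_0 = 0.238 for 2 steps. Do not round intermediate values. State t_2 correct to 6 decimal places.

1.133979

t_1 = g(0.238000) = 2.059096
t_2 = g(2.059096) = 1.133979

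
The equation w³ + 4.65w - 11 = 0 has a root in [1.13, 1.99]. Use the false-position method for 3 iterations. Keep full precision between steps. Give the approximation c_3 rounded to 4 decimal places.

f(1.130000) = -4.302603, f(1.990000) = 6.134099
step 1: c = 1.484541, f(c) = -0.825161 < 0 → new bracket [1.484541, 1.990000]
step 2: c = 1.544473, f(c) = -0.134015 < 0 → new bracket [1.544473, 1.990000]
step 3: c = 1.553999, f(c) = -0.021133 < 0 → new bracket [1.553999, 1.990000]

1.5540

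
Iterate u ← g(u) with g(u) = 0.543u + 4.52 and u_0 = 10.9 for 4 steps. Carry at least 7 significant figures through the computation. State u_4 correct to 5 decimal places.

u_1 = g(10.900000) = 10.438700
u_2 = g(10.438700) = 10.188214
u_3 = g(10.188214) = 10.052200
u_4 = g(10.052200) = 9.978345

9.97834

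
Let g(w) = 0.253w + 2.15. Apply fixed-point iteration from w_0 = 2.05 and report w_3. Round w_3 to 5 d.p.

w_1 = g(2.050000) = 2.668650
w_2 = g(2.668650) = 2.825168
w_3 = g(2.825168) = 2.864768

2.86477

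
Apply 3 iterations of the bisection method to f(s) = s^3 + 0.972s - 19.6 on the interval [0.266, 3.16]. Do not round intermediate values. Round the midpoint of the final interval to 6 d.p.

2.617375

f(0.266000) = -19.322627, f(3.160000) = 15.026016 (opposite signs)
step 1: m = 1.713000, f(m) = -12.908390 < 0 → root in [1.713000, 3.160000]
step 2: m = 2.436500, f(m) = -2.767361 < 0 → root in [2.436500, 3.160000]
step 3: m = 2.798250, f(m) = 5.030765 > 0 → root in [2.436500, 2.798250]
Midpoint of [2.436500, 2.798250] = 2.617375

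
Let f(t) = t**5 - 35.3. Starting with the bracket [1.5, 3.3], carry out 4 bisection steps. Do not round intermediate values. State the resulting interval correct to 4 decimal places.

f(1.500000) = -27.706250, f(3.300000) = 356.053930 (opposite signs)
step 1: m = 2.400000, f(m) = 44.326240 > 0 → root in [1.500000, 2.400000]
step 2: m = 1.950000, f(m) = -7.104938 < 0 → root in [1.950000, 2.400000]
step 3: m = 2.175000, f(m) = 13.373918 > 0 → root in [1.950000, 2.175000]
step 4: m = 2.062500, f(m) = 2.022419 > 0 → root in [1.950000, 2.062500]

[1.9500, 2.0625]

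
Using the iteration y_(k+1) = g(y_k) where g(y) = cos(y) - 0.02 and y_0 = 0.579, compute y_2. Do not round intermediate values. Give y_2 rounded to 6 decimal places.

y_1 = g(0.579000) = 0.817010
y_2 = g(0.817010) = 0.664404

0.664404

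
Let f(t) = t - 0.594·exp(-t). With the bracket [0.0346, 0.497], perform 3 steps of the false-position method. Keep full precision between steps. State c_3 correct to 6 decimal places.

0.398708

False-position update: c = (a·f(b) − b·f(a))/(f(b) − f(a)); replace the endpoint whose sign matches f(c).
f(0.034600) = -0.539199, f(0.497000) = 0.135638
step 1: c = 0.404060, f(c) = 0.007504 > 0 → new bracket [0.034600, 0.404060]
step 2: c = 0.398989, f(c) = 0.000417 > 0 → new bracket [0.034600, 0.398989]
step 3: c = 0.398708, f(c) = 0.000023 > 0 → new bracket [0.034600, 0.398708]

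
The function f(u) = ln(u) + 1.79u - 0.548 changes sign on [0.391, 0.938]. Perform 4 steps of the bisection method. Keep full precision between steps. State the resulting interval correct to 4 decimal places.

[0.5619, 0.5961]

f(0.391000) = -0.787158, f(0.938000) = 1.067015 (opposite signs)
step 1: m = 0.664500, f(m) = 0.232735 > 0 → root in [0.391000, 0.664500]
step 2: m = 0.527750, f(m) = -0.242460 < 0 → root in [0.527750, 0.664500]
step 3: m = 0.596125, f(m) = 0.001759 > 0 → root in [0.527750, 0.596125]
step 4: m = 0.561937, f(m) = -0.118497 < 0 → root in [0.561937, 0.596125]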